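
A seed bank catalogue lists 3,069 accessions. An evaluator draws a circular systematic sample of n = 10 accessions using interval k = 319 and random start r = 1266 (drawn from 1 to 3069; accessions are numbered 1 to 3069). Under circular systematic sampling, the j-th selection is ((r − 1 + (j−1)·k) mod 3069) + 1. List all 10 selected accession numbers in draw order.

Selection 1: 1266
Selection 2: 1266 + 319 = 1585
Selection 3: 1585 + 319 = 1904
Selection 4: 1904 + 319 = 2223
Selection 5: 2223 + 319 = 2542
Selection 6: 2542 + 319 = 2861
Selection 7: 2861 + 319 = 3180 → 3180 − 3069 = 111
Selection 8: 111 + 319 = 430
Selection 9: 430 + 319 = 749
Selection 10: 749 + 319 = 1068

1266, 1585, 1904, 2223, 2542, 2861, 111, 430, 749, 1068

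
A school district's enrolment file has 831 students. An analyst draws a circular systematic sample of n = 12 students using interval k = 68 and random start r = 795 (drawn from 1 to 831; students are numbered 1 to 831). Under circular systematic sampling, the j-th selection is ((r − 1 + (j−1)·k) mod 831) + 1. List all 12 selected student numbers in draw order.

Selection 1: 795
Selection 2: 795 + 68 = 863 → 863 − 831 = 32
Selection 3: 32 + 68 = 100
Selection 4: 100 + 68 = 168
Selection 5: 168 + 68 = 236
Selection 6: 236 + 68 = 304
Selection 7: 304 + 68 = 372
Selection 8: 372 + 68 = 440
Selection 9: 440 + 68 = 508
Selection 10: 508 + 68 = 576
Selection 11: 576 + 68 = 644
Selection 12: 644 + 68 = 712

795, 32, 100, 168, 236, 304, 372, 440, 508, 576, 644, 712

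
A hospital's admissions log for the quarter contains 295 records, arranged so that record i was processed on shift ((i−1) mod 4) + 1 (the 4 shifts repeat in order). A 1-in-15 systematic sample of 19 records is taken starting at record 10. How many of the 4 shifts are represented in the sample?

4

Consecutive selections differ by k = 15, so their shift numbers differ by 15 mod 4 = 3.
gcd(15, 4) = 1, so the sample visits 4/1 = 4 distinct residues mod 4.
Start 10 is shift 2; the shifts hit are 1, 2, 3, 4.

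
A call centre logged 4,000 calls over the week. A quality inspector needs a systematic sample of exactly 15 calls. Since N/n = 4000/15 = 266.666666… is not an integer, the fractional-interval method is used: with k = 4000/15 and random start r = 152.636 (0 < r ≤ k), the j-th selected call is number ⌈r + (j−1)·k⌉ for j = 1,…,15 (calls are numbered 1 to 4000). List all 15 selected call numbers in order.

j=1: r + 0k = 152.636 → ⌈·⌉ = 153
j=2: r + 1k = 419.302666… → ⌈·⌉ = 420
j=3: r + 2k = 685.969333… → ⌈·⌉ = 686
j=4: r + 3k = 952.636 → ⌈·⌉ = 953
j=5: r + 4k = 1219.302666… → ⌈·⌉ = 1220
j=6: r + 5k = 1485.969333… → ⌈·⌉ = 1486
j=7: r + 6k = 1752.636 → ⌈·⌉ = 1753
j=8: r + 7k = 2019.302666… → ⌈·⌉ = 2020
j=9: r + 8k = 2285.969333… → ⌈·⌉ = 2286
j=10: r + 9k = 2552.636 → ⌈·⌉ = 2553
j=11: r + 10k = 2819.302666… → ⌈·⌉ = 2820
j=12: r + 11k = 3085.969333… → ⌈·⌉ = 3086
j=13: r + 12k = 3352.636 → ⌈·⌉ = 3353
j=14: r + 13k = 3619.302666… → ⌈·⌉ = 3620
j=15: r + 14k = 3885.969333… → ⌈·⌉ = 3886

153, 420, 686, 953, 1220, 1486, 1753, 2020, 2286, 2553, 2820, 3086, 3353, 3620, 3886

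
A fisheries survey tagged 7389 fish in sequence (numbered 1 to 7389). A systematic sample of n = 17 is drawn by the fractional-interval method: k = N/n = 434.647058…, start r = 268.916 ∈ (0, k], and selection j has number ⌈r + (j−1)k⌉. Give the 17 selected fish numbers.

j=1: r + 0k = 268.916 → ⌈·⌉ = 269
j=2: r + 1k = 703.563058… → ⌈·⌉ = 704
j=3: r + 2k = 1138.210117… → ⌈·⌉ = 1139
j=4: r + 3k = 1572.857176… → ⌈·⌉ = 1573
j=5: r + 4k = 2007.504235… → ⌈·⌉ = 2008
j=6: r + 5k = 2442.151294… → ⌈·⌉ = 2443
j=7: r + 6k = 2876.798352… → ⌈·⌉ = 2877
j=8: r + 7k = 3311.445411… → ⌈·⌉ = 3312
j=9: r + 8k = 3746.092470… → ⌈·⌉ = 3747
j=10: r + 9k = 4180.739529… → ⌈·⌉ = 4181
j=11: r + 10k = 4615.386588… → ⌈·⌉ = 4616
j=12: r + 11k = 5050.033647… → ⌈·⌉ = 5051
j=13: r + 12k = 5484.680705… → ⌈·⌉ = 5485
j=14: r + 13k = 5919.327764… → ⌈·⌉ = 5920
j=15: r + 14k = 6353.974823… → ⌈·⌉ = 6354
j=16: r + 15k = 6788.621882… → ⌈·⌉ = 6789
j=17: r + 16k = 7223.268941… → ⌈·⌉ = 7224

269, 704, 1139, 1573, 2008, 2443, 2877, 3312, 3747, 4181, 4616, 5051, 5485, 5920, 6354, 6789, 7224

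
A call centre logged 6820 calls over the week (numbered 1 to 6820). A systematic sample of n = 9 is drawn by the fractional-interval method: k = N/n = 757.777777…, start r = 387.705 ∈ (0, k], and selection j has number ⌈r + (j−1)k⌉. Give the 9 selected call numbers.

388, 1146, 1904, 2662, 3419, 4177, 4935, 5693, 6450

j=1: r + 0k = 387.705 → ⌈·⌉ = 388
j=2: r + 1k = 1145.482777… → ⌈·⌉ = 1146
j=3: r + 2k = 1903.260555… → ⌈·⌉ = 1904
j=4: r + 3k = 2661.038333… → ⌈·⌉ = 2662
j=5: r + 4k = 3418.816111… → ⌈·⌉ = 3419
j=6: r + 5k = 4176.593888… → ⌈·⌉ = 4177
j=7: r + 6k = 4934.371666… → ⌈·⌉ = 4935
j=8: r + 7k = 5692.149444… → ⌈·⌉ = 5693
j=9: r + 8k = 6449.927222… → ⌈·⌉ = 6450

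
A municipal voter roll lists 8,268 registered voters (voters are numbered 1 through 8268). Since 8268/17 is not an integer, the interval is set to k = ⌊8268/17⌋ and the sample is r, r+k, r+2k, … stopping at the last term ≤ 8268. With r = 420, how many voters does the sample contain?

k = ⌊8268/17⌋ = 486
Achieved size = ⌊(8268 − 420)/486⌋ + 1 = ⌊7848/486⌋ + 1 = 16 + 1 = 17
(last selection: 420 + 16×486 = 8196 ≤ 8268; next would be 8682 > 8268)

17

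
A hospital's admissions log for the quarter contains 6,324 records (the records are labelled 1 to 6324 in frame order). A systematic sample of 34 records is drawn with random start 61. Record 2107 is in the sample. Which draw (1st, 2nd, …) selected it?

12

k = 6324/34 = 186
position = (2107 − 61)/186 + 1 = 2046/186 + 1 = 11 + 1 = 12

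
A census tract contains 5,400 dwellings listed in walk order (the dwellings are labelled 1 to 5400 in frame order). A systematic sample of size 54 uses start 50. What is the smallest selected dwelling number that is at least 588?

650

k = 5400/54 = 100
Steps past start: ⌈(588 − 50)/100⌉ = ⌈538/100⌉ = 6
Selected dwelling: 50 + 6×100 = 650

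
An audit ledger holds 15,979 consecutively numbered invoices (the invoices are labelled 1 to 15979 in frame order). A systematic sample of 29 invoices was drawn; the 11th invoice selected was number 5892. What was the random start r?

382

k = 15979/29 = 551
r = 5892 − (11−1)×551 = 5892 − 5510 = 382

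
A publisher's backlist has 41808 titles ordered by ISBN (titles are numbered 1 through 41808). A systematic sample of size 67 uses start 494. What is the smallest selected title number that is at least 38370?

38558

k = 41808/67 = 624
Steps past start: ⌈(38370 − 494)/624⌉ = ⌈37876/624⌉ = 61
Selected title: 494 + 61×624 = 38558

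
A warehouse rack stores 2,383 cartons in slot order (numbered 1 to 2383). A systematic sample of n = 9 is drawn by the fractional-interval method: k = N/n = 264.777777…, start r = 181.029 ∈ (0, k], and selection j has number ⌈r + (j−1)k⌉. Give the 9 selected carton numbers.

182, 446, 711, 976, 1241, 1505, 1770, 2035, 2300

j=1: r + 0k = 181.029 → ⌈·⌉ = 182
j=2: r + 1k = 445.806777… → ⌈·⌉ = 446
j=3: r + 2k = 710.584555… → ⌈·⌉ = 711
j=4: r + 3k = 975.362333… → ⌈·⌉ = 976
j=5: r + 4k = 1240.140111… → ⌈·⌉ = 1241
j=6: r + 5k = 1504.917888… → ⌈·⌉ = 1505
j=7: r + 6k = 1769.695666… → ⌈·⌉ = 1770
j=8: r + 7k = 2034.473444… → ⌈·⌉ = 2035
j=9: r + 8k = 2299.251222… → ⌈·⌉ = 2300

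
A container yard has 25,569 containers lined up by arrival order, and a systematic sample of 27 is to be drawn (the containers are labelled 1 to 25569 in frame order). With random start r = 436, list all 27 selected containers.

436, 1383, 2330, 3277, 4224, 5171, 6118, 7065, 8012, 8959, 9906, 10853, 11800, 12747, 13694, 14641, 15588, 16535, 17482, 18429, 19376, 20323, 21270, 22217, 23164, 24111, 25058

k = N/n = 25569/27 = 947
container 1: 436
container 2: 436 + 947 = 1383
container 3: 1383 + 947 = 2330
container 4: 2330 + 947 = 3277
container 5: 3277 + 947 = 4224
container 6: 4224 + 947 = 5171
container 7: 5171 + 947 = 6118
container 8: 6118 + 947 = 7065
container 9: 7065 + 947 = 8012
container 10: 8012 + 947 = 8959
container 11: 8959 + 947 = 9906
container 12: 9906 + 947 = 10853
container 13: 10853 + 947 = 11800
container 14: 11800 + 947 = 12747
container 15: 12747 + 947 = 13694
container 16: 13694 + 947 = 14641
container 17: 14641 + 947 = 15588
container 18: 15588 + 947 = 16535
container 19: 16535 + 947 = 17482
container 20: 17482 + 947 = 18429
container 21: 18429 + 947 = 19376
container 22: 19376 + 947 = 20323
container 23: 20323 + 947 = 21270
container 24: 21270 + 947 = 22217
container 25: 22217 + 947 = 23164
container 26: 23164 + 947 = 24111
container 27: 24111 + 947 = 25058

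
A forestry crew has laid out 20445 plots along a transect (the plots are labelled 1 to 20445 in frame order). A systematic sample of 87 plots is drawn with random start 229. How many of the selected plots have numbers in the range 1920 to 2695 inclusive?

k = 20445/87 = 235
First selection ≥ 1920: 229 + ⌈(1920−229)/235⌉·235 = 229 + 8×235 = 2109
Last selection ≤ 2695: 229 + ⌊(2695−229)/235⌋·235 = 229 + 10×235 = 2579
Count = 10 − 8 + 1 = 3

3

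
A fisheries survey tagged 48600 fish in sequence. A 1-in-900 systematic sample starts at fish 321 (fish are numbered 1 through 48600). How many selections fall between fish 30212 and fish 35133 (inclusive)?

5

k = 900
First selection ≥ 30212: 321 + ⌈(30212−321)/900⌉·900 = 321 + 34×900 = 30921
Last selection ≤ 35133: 321 + ⌊(35133−321)/900⌋·900 = 321 + 38×900 = 34521
Count = 38 − 34 + 1 = 5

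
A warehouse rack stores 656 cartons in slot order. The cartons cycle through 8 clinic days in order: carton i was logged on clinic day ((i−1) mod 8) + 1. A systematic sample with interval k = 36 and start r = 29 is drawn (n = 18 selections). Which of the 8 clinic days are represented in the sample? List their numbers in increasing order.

Consecutive selections differ by k = 36, so their clinic day numbers differ by 36 mod 8 = 4.
gcd(36, 8) = 4, so the sample visits 8/4 = 2 distinct residues mod 8.
Start 29 is clinic day 5; the clinic days hit are 1, 5.

1, 5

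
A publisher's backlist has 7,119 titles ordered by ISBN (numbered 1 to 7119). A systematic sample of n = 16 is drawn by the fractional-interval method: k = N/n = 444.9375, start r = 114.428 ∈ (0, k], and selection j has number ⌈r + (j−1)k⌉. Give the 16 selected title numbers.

115, 560, 1005, 1450, 1895, 2340, 2785, 3229, 3674, 4119, 4564, 5009, 5454, 5899, 6344, 6789

j=1: r + 0k = 114.428 → ⌈·⌉ = 115
j=2: r + 1k = 559.3655 → ⌈·⌉ = 560
j=3: r + 2k = 1004.303 → ⌈·⌉ = 1005
j=4: r + 3k = 1449.2405 → ⌈·⌉ = 1450
j=5: r + 4k = 1894.178 → ⌈·⌉ = 1895
j=6: r + 5k = 2339.1155 → ⌈·⌉ = 2340
j=7: r + 6k = 2784.053 → ⌈·⌉ = 2785
j=8: r + 7k = 3228.9905 → ⌈·⌉ = 3229
j=9: r + 8k = 3673.928 → ⌈·⌉ = 3674
j=10: r + 9k = 4118.8655 → ⌈·⌉ = 4119
j=11: r + 10k = 4563.803 → ⌈·⌉ = 4564
j=12: r + 11k = 5008.7405 → ⌈·⌉ = 5009
j=13: r + 12k = 5453.678 → ⌈·⌉ = 5454
j=14: r + 13k = 5898.6155 → ⌈·⌉ = 5899
j=15: r + 14k = 6343.553 → ⌈·⌉ = 6344
j=16: r + 15k = 6788.4905 → ⌈·⌉ = 6789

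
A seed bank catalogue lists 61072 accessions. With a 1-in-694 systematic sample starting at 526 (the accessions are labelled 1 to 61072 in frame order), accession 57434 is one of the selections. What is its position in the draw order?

83

k = 694
position = (57434 − 526)/694 + 1 = 56908/694 + 1 = 82 + 1 = 83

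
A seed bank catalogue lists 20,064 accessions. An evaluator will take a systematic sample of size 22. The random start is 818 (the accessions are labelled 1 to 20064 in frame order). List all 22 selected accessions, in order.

k = N/n = 20064/22 = 912
accession 1: 818
accession 2: 818 + 912 = 1730
accession 3: 1730 + 912 = 2642
accession 4: 2642 + 912 = 3554
accession 5: 3554 + 912 = 4466
accession 6: 4466 + 912 = 5378
accession 7: 5378 + 912 = 6290
accession 8: 6290 + 912 = 7202
accession 9: 7202 + 912 = 8114
accession 10: 8114 + 912 = 9026
accession 11: 9026 + 912 = 9938
accession 12: 9938 + 912 = 10850
accession 13: 10850 + 912 = 11762
accession 14: 11762 + 912 = 12674
accession 15: 12674 + 912 = 13586
accession 16: 13586 + 912 = 14498
accession 17: 14498 + 912 = 15410
accession 18: 15410 + 912 = 16322
accession 19: 16322 + 912 = 17234
accession 20: 17234 + 912 = 18146
accession 21: 18146 + 912 = 19058
accession 22: 19058 + 912 = 19970

818, 1730, 2642, 3554, 4466, 5378, 6290, 7202, 8114, 9026, 9938, 10850, 11762, 12674, 13586, 14498, 15410, 16322, 17234, 18146, 19058, 19970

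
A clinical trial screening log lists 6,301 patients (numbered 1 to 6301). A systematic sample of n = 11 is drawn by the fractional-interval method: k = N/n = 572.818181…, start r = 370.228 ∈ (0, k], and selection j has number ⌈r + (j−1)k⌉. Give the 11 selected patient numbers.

371, 944, 1516, 2089, 2662, 3235, 3808, 4380, 4953, 5526, 6099

j=1: r + 0k = 370.228 → ⌈·⌉ = 371
j=2: r + 1k = 943.046181… → ⌈·⌉ = 944
j=3: r + 2k = 1515.864363… → ⌈·⌉ = 1516
j=4: r + 3k = 2088.682545… → ⌈·⌉ = 2089
j=5: r + 4k = 2661.500727… → ⌈·⌉ = 2662
j=6: r + 5k = 3234.318909… → ⌈·⌉ = 3235
j=7: r + 6k = 3807.137090… → ⌈·⌉ = 3808
j=8: r + 7k = 4379.955272… → ⌈·⌉ = 4380
j=9: r + 8k = 4952.773454… → ⌈·⌉ = 4953
j=10: r + 9k = 5525.591636… → ⌈·⌉ = 5526
j=11: r + 10k = 6098.409818… → ⌈·⌉ = 6099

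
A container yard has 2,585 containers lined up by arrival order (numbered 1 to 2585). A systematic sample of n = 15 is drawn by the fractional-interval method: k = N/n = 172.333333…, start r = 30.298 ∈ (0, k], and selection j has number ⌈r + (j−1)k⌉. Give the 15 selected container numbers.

31, 203, 375, 548, 720, 892, 1065, 1237, 1409, 1582, 1754, 1926, 2099, 2271, 2443

j=1: r + 0k = 30.298 → ⌈·⌉ = 31
j=2: r + 1k = 202.631333… → ⌈·⌉ = 203
j=3: r + 2k = 374.964666… → ⌈·⌉ = 375
j=4: r + 3k = 547.298 → ⌈·⌉ = 548
j=5: r + 4k = 719.631333… → ⌈·⌉ = 720
j=6: r + 5k = 891.964666… → ⌈·⌉ = 892
j=7: r + 6k = 1064.298 → ⌈·⌉ = 1065
j=8: r + 7k = 1236.631333… → ⌈·⌉ = 1237
j=9: r + 8k = 1408.964666… → ⌈·⌉ = 1409
j=10: r + 9k = 1581.298 → ⌈·⌉ = 1582
j=11: r + 10k = 1753.631333… → ⌈·⌉ = 1754
j=12: r + 11k = 1925.964666… → ⌈·⌉ = 1926
j=13: r + 12k = 2098.298 → ⌈·⌉ = 2099
j=14: r + 13k = 2270.631333… → ⌈·⌉ = 2271
j=15: r + 14k = 2442.964666… → ⌈·⌉ = 2443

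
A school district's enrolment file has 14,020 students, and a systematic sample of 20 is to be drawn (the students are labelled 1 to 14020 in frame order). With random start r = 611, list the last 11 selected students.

6920, 7621, 8322, 9023, 9724, 10425, 11126, 11827, 12528, 13229, 13930

k = N/n = 14020/20 = 701
10th selection = 611 + 9×701 = 6920
11th: 6920 + 701 = 7621
12th: 7621 + 701 = 8322
13th: 8322 + 701 = 9023
14th: 9023 + 701 = 9724
15th: 9724 + 701 = 10425
16th: 10425 + 701 = 11126
17th: 11126 + 701 = 11827
18th: 11827 + 701 = 12528
19th: 12528 + 701 = 13229
20th: 13229 + 701 = 13930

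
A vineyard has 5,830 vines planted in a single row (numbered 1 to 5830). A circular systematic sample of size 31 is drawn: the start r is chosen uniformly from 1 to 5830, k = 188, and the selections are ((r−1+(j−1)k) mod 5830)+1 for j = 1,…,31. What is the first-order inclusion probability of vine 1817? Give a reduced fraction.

For each position j, as r ranges over 1…5830 the j-th selection hits every vine exactly once, so vine 1817 is selected for exactly 31 of the 5830 starts.
Inclusion probability = 31/5830.

31/5830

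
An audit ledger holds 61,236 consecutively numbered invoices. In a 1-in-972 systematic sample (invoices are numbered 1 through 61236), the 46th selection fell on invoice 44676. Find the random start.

936

k = 972
r = 44676 − (46−1)×972 = 44676 − 43740 = 936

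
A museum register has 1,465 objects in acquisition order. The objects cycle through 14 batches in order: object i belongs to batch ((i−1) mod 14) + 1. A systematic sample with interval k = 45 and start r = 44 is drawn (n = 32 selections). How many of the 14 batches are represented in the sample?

Consecutive selections differ by k = 45, so their batch numbers differ by 45 mod 14 = 3.
gcd(45, 14) = 1, so the sample visits 14/1 = 14 distinct residues mod 14.
Start 44 is batch 2; the batches hit are 1, 2, 3, 4, 5, 6, 7, 8, 9, 10, 11, 12, 13, 14.

14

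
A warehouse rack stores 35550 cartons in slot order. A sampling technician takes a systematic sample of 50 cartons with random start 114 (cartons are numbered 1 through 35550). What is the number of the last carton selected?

k = 35550/50 = 711
50th selection = r + (50−1)·k = 114 + 49×711 = 114 + 34839 = 34953

34953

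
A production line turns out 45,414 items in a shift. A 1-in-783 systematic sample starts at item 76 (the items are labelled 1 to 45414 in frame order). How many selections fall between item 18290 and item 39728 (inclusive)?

27

k = 783
First selection ≥ 18290: 76 + ⌈(18290−76)/783⌉·783 = 76 + 24×783 = 18868
Last selection ≤ 39728: 76 + ⌊(39728−76)/783⌋·783 = 76 + 50×783 = 39226
Count = 50 − 24 + 1 = 27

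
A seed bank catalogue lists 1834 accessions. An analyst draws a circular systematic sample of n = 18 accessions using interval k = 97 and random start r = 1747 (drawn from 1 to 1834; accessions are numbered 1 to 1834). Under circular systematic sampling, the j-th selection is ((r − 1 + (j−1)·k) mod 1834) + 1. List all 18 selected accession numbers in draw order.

Selection 1: 1747
Selection 2: 1747 + 97 = 1844 → 1844 − 1834 = 10
Selection 3: 10 + 97 = 107
Selection 4: 107 + 97 = 204
Selection 5: 204 + 97 = 301
Selection 6: 301 + 97 = 398
Selection 7: 398 + 97 = 495
Selection 8: 495 + 97 = 592
Selection 9: 592 + 97 = 689
Selection 10: 689 + 97 = 786
Selection 11: 786 + 97 = 883
Selection 12: 883 + 97 = 980
Selection 13: 980 + 97 = 1077
Selection 14: 1077 + 97 = 1174
Selection 15: 1174 + 97 = 1271
Selection 16: 1271 + 97 = 1368
Selection 17: 1368 + 97 = 1465
Selection 18: 1465 + 97 = 1562

1747, 10, 107, 204, 301, 398, 495, 592, 689, 786, 883, 980, 1077, 1174, 1271, 1368, 1465, 1562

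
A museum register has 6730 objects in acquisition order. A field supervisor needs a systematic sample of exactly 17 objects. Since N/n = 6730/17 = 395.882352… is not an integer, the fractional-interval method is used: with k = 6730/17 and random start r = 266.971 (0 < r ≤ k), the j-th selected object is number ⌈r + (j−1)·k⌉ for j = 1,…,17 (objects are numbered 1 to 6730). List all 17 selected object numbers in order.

267, 663, 1059, 1455, 1851, 2247, 2643, 3039, 3435, 3830, 4226, 4622, 5018, 5414, 5810, 6206, 6602

j=1: r + 0k = 266.971 → ⌈·⌉ = 267
j=2: r + 1k = 662.853352… → ⌈·⌉ = 663
j=3: r + 2k = 1058.735705… → ⌈·⌉ = 1059
j=4: r + 3k = 1454.618058… → ⌈·⌉ = 1455
j=5: r + 4k = 1850.500411… → ⌈·⌉ = 1851
j=6: r + 5k = 2246.382764… → ⌈·⌉ = 2247
j=7: r + 6k = 2642.265117… → ⌈·⌉ = 2643
j=8: r + 7k = 3038.147470… → ⌈·⌉ = 3039
j=9: r + 8k = 3434.029823… → ⌈·⌉ = 3435
j=10: r + 9k = 3829.912176… → ⌈·⌉ = 3830
j=11: r + 10k = 4225.794529… → ⌈·⌉ = 4226
j=12: r + 11k = 4621.676882… → ⌈·⌉ = 4622
j=13: r + 12k = 5017.559235… → ⌈·⌉ = 5018
j=14: r + 13k = 5413.441588… → ⌈·⌉ = 5414
j=15: r + 14k = 5809.323941… → ⌈·⌉ = 5810
j=16: r + 15k = 6205.206294… → ⌈·⌉ = 6206
j=17: r + 16k = 6601.088647… → ⌈·⌉ = 6602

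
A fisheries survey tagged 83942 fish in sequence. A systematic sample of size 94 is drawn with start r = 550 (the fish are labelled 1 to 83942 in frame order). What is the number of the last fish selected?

83599

k = 83942/94 = 893
94th selection = r + (94−1)·k = 550 + 93×893 = 550 + 83049 = 83599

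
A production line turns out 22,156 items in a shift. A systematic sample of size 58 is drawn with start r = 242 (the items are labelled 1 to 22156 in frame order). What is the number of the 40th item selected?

15140

k = 22156/58 = 382
40th selection = r + (40−1)·k = 242 + 39×382 = 242 + 14898 = 15140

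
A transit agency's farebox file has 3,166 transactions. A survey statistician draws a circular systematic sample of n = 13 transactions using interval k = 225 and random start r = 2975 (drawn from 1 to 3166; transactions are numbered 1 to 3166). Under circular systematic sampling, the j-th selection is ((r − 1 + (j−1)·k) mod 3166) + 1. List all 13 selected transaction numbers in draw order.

2975, 34, 259, 484, 709, 934, 1159, 1384, 1609, 1834, 2059, 2284, 2509

Selection 1: 2975
Selection 2: 2975 + 225 = 3200 → 3200 − 3166 = 34
Selection 3: 34 + 225 = 259
Selection 4: 259 + 225 = 484
Selection 5: 484 + 225 = 709
Selection 6: 709 + 225 = 934
Selection 7: 934 + 225 = 1159
Selection 8: 1159 + 225 = 1384
Selection 9: 1384 + 225 = 1609
Selection 10: 1609 + 225 = 1834
Selection 11: 1834 + 225 = 2059
Selection 12: 2059 + 225 = 2284
Selection 13: 2284 + 225 = 2509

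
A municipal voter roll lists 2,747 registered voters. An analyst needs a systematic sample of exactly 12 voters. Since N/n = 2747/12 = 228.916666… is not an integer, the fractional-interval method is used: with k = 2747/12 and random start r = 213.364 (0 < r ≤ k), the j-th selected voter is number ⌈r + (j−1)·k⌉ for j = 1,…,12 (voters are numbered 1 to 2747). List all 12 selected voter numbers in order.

j=1: r + 0k = 213.364 → ⌈·⌉ = 214
j=2: r + 1k = 442.280666… → ⌈·⌉ = 443
j=3: r + 2k = 671.197333… → ⌈·⌉ = 672
j=4: r + 3k = 900.114 → ⌈·⌉ = 901
j=5: r + 4k = 1129.030666… → ⌈·⌉ = 1130
j=6: r + 5k = 1357.947333… → ⌈·⌉ = 1358
j=7: r + 6k = 1586.864 → ⌈·⌉ = 1587
j=8: r + 7k = 1815.780666… → ⌈·⌉ = 1816
j=9: r + 8k = 2044.697333… → ⌈·⌉ = 2045
j=10: r + 9k = 2273.614 → ⌈·⌉ = 2274
j=11: r + 10k = 2502.530666… → ⌈·⌉ = 2503
j=12: r + 11k = 2731.447333… → ⌈·⌉ = 2732

214, 443, 672, 901, 1130, 1358, 1587, 1816, 2045, 2274, 2503, 2732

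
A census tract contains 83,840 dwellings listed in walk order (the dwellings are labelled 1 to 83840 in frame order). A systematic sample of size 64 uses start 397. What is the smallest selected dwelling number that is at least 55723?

56727

k = 83840/64 = 1310
Steps past start: ⌈(55723 − 397)/1310⌉ = ⌈55326/1310⌉ = 43
Selected dwelling: 397 + 43×1310 = 56727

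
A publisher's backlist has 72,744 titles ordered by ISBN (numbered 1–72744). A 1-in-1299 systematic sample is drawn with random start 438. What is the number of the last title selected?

71883

k = 1299
56th selection = r + (56−1)·k = 438 + 55×1299 = 438 + 71445 = 71883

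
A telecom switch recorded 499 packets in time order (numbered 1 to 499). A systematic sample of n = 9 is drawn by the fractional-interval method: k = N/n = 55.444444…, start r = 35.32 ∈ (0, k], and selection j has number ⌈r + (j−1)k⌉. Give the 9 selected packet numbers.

36, 91, 147, 202, 258, 313, 368, 424, 479

j=1: r + 0k = 35.32 → ⌈·⌉ = 36
j=2: r + 1k = 90.764444… → ⌈·⌉ = 91
j=3: r + 2k = 146.208888… → ⌈·⌉ = 147
j=4: r + 3k = 201.653333… → ⌈·⌉ = 202
j=5: r + 4k = 257.097777… → ⌈·⌉ = 258
j=6: r + 5k = 312.542222… → ⌈·⌉ = 313
j=7: r + 6k = 367.986666… → ⌈·⌉ = 368
j=8: r + 7k = 423.431111… → ⌈·⌉ = 424
j=9: r + 8k = 478.875555… → ⌈·⌉ = 479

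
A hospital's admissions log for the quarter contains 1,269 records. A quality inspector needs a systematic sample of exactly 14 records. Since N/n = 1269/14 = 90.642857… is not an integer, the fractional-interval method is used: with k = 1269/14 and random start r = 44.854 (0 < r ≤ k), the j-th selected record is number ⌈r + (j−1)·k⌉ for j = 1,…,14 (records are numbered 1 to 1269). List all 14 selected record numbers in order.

45, 136, 227, 317, 408, 499, 589, 680, 770, 861, 952, 1042, 1133, 1224

j=1: r + 0k = 44.854 → ⌈·⌉ = 45
j=2: r + 1k = 135.496857… → ⌈·⌉ = 136
j=3: r + 2k = 226.139714… → ⌈·⌉ = 227
j=4: r + 3k = 316.782571… → ⌈·⌉ = 317
j=5: r + 4k = 407.425428… → ⌈·⌉ = 408
j=6: r + 5k = 498.068285… → ⌈·⌉ = 499
j=7: r + 6k = 588.711142… → ⌈·⌉ = 589
j=8: r + 7k = 679.354 → ⌈·⌉ = 680
j=9: r + 8k = 769.996857… → ⌈·⌉ = 770
j=10: r + 9k = 860.639714… → ⌈·⌉ = 861
j=11: r + 10k = 951.282571… → ⌈·⌉ = 952
j=12: r + 11k = 1041.925428… → ⌈·⌉ = 1042
j=13: r + 12k = 1132.568285… → ⌈·⌉ = 1133
j=14: r + 13k = 1223.211142… → ⌈·⌉ = 1224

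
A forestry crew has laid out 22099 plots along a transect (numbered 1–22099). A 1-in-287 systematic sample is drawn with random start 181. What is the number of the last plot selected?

k = 287
77th selection = r + (77−1)·k = 181 + 76×287 = 181 + 21812 = 21993

21993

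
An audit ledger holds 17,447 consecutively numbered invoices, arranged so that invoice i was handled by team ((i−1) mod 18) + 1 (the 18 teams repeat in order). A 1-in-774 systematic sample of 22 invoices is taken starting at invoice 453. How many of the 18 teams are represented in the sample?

1

Consecutive selections differ by k = 774, so their team numbers differ by 774 mod 18 = 0.
gcd(774, 18) = 18, so the sample visits 18/18 = 1 distinct residues mod 18.
Start 453 is team 3; the teams hit are 3.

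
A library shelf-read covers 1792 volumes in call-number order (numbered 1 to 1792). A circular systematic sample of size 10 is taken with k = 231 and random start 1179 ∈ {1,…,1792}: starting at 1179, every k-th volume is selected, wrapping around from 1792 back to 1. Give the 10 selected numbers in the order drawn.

1179, 1410, 1641, 80, 311, 542, 773, 1004, 1235, 1466

Selection 1: 1179
Selection 2: 1179 + 231 = 1410
Selection 3: 1410 + 231 = 1641
Selection 4: 1641 + 231 = 1872 → 1872 − 1792 = 80
Selection 5: 80 + 231 = 311
Selection 6: 311 + 231 = 542
Selection 7: 542 + 231 = 773
Selection 8: 773 + 231 = 1004
Selection 9: 1004 + 231 = 1235
Selection 10: 1235 + 231 = 1466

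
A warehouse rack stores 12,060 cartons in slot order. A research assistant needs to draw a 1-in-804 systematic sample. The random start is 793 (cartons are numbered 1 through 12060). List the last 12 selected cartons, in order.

4th selection = 793 + 3×804 = 3205
5th: 3205 + 804 = 4009
6th: 4009 + 804 = 4813
7th: 4813 + 804 = 5617
8th: 5617 + 804 = 6421
9th: 6421 + 804 = 7225
10th: 7225 + 804 = 8029
11th: 8029 + 804 = 8833
12th: 8833 + 804 = 9637
13th: 9637 + 804 = 10441
14th: 10441 + 804 = 11245
15th: 11245 + 804 = 12049

3205, 4009, 4813, 5617, 6421, 7225, 8029, 8833, 9637, 10441, 11245, 12049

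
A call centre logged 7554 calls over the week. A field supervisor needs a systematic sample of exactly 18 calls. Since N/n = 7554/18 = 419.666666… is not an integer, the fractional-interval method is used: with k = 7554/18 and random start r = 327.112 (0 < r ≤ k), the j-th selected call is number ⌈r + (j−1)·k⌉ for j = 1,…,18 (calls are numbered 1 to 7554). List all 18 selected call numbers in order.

328, 747, 1167, 1587, 2006, 2426, 2846, 3265, 3685, 4105, 4524, 4944, 5364, 5783, 6203, 6623, 7042, 7462

j=1: r + 0k = 327.112 → ⌈·⌉ = 328
j=2: r + 1k = 746.778666… → ⌈·⌉ = 747
j=3: r + 2k = 1166.445333… → ⌈·⌉ = 1167
j=4: r + 3k = 1586.112 → ⌈·⌉ = 1587
j=5: r + 4k = 2005.778666… → ⌈·⌉ = 2006
j=6: r + 5k = 2425.445333… → ⌈·⌉ = 2426
j=7: r + 6k = 2845.112 → ⌈·⌉ = 2846
j=8: r + 7k = 3264.778666… → ⌈·⌉ = 3265
j=9: r + 8k = 3684.445333… → ⌈·⌉ = 3685
j=10: r + 9k = 4104.112 → ⌈·⌉ = 4105
j=11: r + 10k = 4523.778666… → ⌈·⌉ = 4524
j=12: r + 11k = 4943.445333… → ⌈·⌉ = 4944
j=13: r + 12k = 5363.112 → ⌈·⌉ = 5364
j=14: r + 13k = 5782.778666… → ⌈·⌉ = 5783
j=15: r + 14k = 6202.445333… → ⌈·⌉ = 6203
j=16: r + 15k = 6622.112 → ⌈·⌉ = 6623
j=17: r + 16k = 7041.778666… → ⌈·⌉ = 7042
j=18: r + 17k = 7461.445333… → ⌈·⌉ = 7462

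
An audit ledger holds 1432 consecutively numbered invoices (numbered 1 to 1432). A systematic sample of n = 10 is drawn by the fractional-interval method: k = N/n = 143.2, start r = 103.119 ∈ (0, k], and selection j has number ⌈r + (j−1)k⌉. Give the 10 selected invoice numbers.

j=1: r + 0k = 103.119 → ⌈·⌉ = 104
j=2: r + 1k = 246.319 → ⌈·⌉ = 247
j=3: r + 2k = 389.519 → ⌈·⌉ = 390
j=4: r + 3k = 532.719 → ⌈·⌉ = 533
j=5: r + 4k = 675.919 → ⌈·⌉ = 676
j=6: r + 5k = 819.119 → ⌈·⌉ = 820
j=7: r + 6k = 962.319 → ⌈·⌉ = 963
j=8: r + 7k = 1105.519 → ⌈·⌉ = 1106
j=9: r + 8k = 1248.719 → ⌈·⌉ = 1249
j=10: r + 9k = 1391.919 → ⌈·⌉ = 1392

104, 247, 390, 533, 676, 820, 963, 1106, 1249, 1392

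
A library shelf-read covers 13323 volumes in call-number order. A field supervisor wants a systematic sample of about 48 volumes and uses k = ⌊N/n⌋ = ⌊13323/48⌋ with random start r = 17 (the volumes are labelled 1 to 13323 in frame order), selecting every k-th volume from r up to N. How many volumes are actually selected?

49

k = ⌊13323/48⌋ = 277
Achieved size = ⌊(13323 − 17)/277⌋ + 1 = ⌊13306/277⌋ + 1 = 48 + 1 = 49
(last selection: 17 + 48×277 = 13313 ≤ 13323; next would be 13590 > 13323)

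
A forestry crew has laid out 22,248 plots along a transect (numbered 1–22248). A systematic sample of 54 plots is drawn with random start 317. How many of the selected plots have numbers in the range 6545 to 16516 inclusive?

k = 22248/54 = 412
First selection ≥ 6545: 317 + ⌈(6545−317)/412⌉·412 = 317 + 16×412 = 6909
Last selection ≤ 16516: 317 + ⌊(16516−317)/412⌋·412 = 317 + 39×412 = 16385
Count = 39 − 16 + 1 = 24

24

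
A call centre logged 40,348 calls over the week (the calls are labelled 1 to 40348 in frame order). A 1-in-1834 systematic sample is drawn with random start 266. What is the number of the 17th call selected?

29610

k = 1834
17th selection = r + (17−1)·k = 266 + 16×1834 = 266 + 29344 = 29610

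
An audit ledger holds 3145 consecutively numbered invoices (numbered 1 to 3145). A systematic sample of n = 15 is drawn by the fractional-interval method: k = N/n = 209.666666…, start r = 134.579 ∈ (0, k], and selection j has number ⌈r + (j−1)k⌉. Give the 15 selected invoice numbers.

135, 345, 554, 764, 974, 1183, 1393, 1603, 1812, 2022, 2232, 2441, 2651, 2861, 3070

j=1: r + 0k = 134.579 → ⌈·⌉ = 135
j=2: r + 1k = 344.245666… → ⌈·⌉ = 345
j=3: r + 2k = 553.912333… → ⌈·⌉ = 554
j=4: r + 3k = 763.579 → ⌈·⌉ = 764
j=5: r + 4k = 973.245666… → ⌈·⌉ = 974
j=6: r + 5k = 1182.912333… → ⌈·⌉ = 1183
j=7: r + 6k = 1392.579 → ⌈·⌉ = 1393
j=8: r + 7k = 1602.245666… → ⌈·⌉ = 1603
j=9: r + 8k = 1811.912333… → ⌈·⌉ = 1812
j=10: r + 9k = 2021.579 → ⌈·⌉ = 2022
j=11: r + 10k = 2231.245666… → ⌈·⌉ = 2232
j=12: r + 11k = 2440.912333… → ⌈·⌉ = 2441
j=13: r + 12k = 2650.579 → ⌈·⌉ = 2651
j=14: r + 13k = 2860.245666… → ⌈·⌉ = 2861
j=15: r + 14k = 3069.912333… → ⌈·⌉ = 3070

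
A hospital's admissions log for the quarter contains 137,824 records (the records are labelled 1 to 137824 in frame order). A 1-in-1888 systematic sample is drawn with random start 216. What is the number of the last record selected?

136152

k = 1888
73rd selection = r + (73−1)·k = 216 + 72×1888 = 216 + 135936 = 136152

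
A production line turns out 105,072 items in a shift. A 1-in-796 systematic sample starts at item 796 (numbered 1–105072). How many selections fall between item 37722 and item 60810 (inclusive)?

k = 796
First selection ≥ 37722: 796 + ⌈(37722−796)/796⌉·796 = 796 + 47×796 = 38208
Last selection ≤ 60810: 796 + ⌊(60810−796)/796⌋·796 = 796 + 75×796 = 60496
Count = 75 − 47 + 1 = 29

29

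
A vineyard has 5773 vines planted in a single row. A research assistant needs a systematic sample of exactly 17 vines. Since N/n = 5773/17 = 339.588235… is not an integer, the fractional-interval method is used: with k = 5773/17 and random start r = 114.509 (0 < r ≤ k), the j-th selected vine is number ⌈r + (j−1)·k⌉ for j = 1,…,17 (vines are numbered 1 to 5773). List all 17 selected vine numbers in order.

j=1: r + 0k = 114.509 → ⌈·⌉ = 115
j=2: r + 1k = 454.097235… → ⌈·⌉ = 455
j=3: r + 2k = 793.685470… → ⌈·⌉ = 794
j=4: r + 3k = 1133.273705… → ⌈·⌉ = 1134
j=5: r + 4k = 1472.861941… → ⌈·⌉ = 1473
j=6: r + 5k = 1812.450176… → ⌈·⌉ = 1813
j=7: r + 6k = 2152.038411… → ⌈·⌉ = 2153
j=8: r + 7k = 2491.626647… → ⌈·⌉ = 2492
j=9: r + 8k = 2831.214882… → ⌈·⌉ = 2832
j=10: r + 9k = 3170.803117… → ⌈·⌉ = 3171
j=11: r + 10k = 3510.391352… → ⌈·⌉ = 3511
j=12: r + 11k = 3849.979588… → ⌈·⌉ = 3850
j=13: r + 12k = 4189.567823… → ⌈·⌉ = 4190
j=14: r + 13k = 4529.156058… → ⌈·⌉ = 4530
j=15: r + 14k = 4868.744294… → ⌈·⌉ = 4869
j=16: r + 15k = 5208.332529… → ⌈·⌉ = 5209
j=17: r + 16k = 5547.920764… → ⌈·⌉ = 5548

115, 455, 794, 1134, 1473, 1813, 2153, 2492, 2832, 3171, 3511, 3850, 4190, 4530, 4869, 5209, 5548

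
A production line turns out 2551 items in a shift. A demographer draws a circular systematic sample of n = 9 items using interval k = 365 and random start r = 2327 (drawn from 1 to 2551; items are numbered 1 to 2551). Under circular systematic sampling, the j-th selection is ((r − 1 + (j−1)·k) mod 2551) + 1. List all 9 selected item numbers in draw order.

2327, 141, 506, 871, 1236, 1601, 1966, 2331, 145

Selection 1: 2327
Selection 2: 2327 + 365 = 2692 → 2692 − 2551 = 141
Selection 3: 141 + 365 = 506
Selection 4: 506 + 365 = 871
Selection 5: 871 + 365 = 1236
Selection 6: 1236 + 365 = 1601
Selection 7: 1601 + 365 = 1966
Selection 8: 1966 + 365 = 2331
Selection 9: 2331 + 365 = 2696 → 2696 − 2551 = 145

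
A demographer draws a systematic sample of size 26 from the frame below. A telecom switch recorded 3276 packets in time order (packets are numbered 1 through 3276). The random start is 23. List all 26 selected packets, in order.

k = N/n = 3276/26 = 126
packet 1: 23
packet 2: 23 + 126 = 149
packet 3: 149 + 126 = 275
packet 4: 275 + 126 = 401
packet 5: 401 + 126 = 527
packet 6: 527 + 126 = 653
packet 7: 653 + 126 = 779
packet 8: 779 + 126 = 905
packet 9: 905 + 126 = 1031
packet 10: 1031 + 126 = 1157
packet 11: 1157 + 126 = 1283
packet 12: 1283 + 126 = 1409
packet 13: 1409 + 126 = 1535
packet 14: 1535 + 126 = 1661
packet 15: 1661 + 126 = 1787
packet 16: 1787 + 126 = 1913
packet 17: 1913 + 126 = 2039
packet 18: 2039 + 126 = 2165
packet 19: 2165 + 126 = 2291
packet 20: 2291 + 126 = 2417
packet 21: 2417 + 126 = 2543
packet 22: 2543 + 126 = 2669
packet 23: 2669 + 126 = 2795
packet 24: 2795 + 126 = 2921
packet 25: 2921 + 126 = 3047
packet 26: 3047 + 126 = 3173

23, 149, 275, 401, 527, 653, 779, 905, 1031, 1157, 1283, 1409, 1535, 1661, 1787, 1913, 2039, 2165, 2291, 2417, 2543, 2669, 2795, 2921, 3047, 3173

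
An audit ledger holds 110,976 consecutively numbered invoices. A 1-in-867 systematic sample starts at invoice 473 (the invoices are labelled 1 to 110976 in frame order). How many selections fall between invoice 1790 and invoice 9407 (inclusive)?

k = 867
First selection ≥ 1790: 473 + ⌈(1790−473)/867⌉·867 = 473 + 2×867 = 2207
Last selection ≤ 9407: 473 + ⌊(9407−473)/867⌋·867 = 473 + 10×867 = 9143
Count = 10 − 2 + 1 = 9

9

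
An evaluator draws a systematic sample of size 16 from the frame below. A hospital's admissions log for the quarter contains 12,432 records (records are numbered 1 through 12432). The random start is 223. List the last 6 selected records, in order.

7993, 8770, 9547, 10324, 11101, 11878

k = N/n = 12432/16 = 777
11th selection = 223 + 10×777 = 7993
12th: 7993 + 777 = 8770
13th: 8770 + 777 = 9547
14th: 9547 + 777 = 10324
15th: 10324 + 777 = 11101
16th: 11101 + 777 = 11878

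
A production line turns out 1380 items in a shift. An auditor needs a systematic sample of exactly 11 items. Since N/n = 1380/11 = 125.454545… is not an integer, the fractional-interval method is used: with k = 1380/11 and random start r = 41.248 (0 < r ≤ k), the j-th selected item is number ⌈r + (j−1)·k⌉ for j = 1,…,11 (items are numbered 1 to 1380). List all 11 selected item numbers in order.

j=1: r + 0k = 41.248 → ⌈·⌉ = 42
j=2: r + 1k = 166.702545… → ⌈·⌉ = 167
j=3: r + 2k = 292.157090… → ⌈·⌉ = 293
j=4: r + 3k = 417.611636… → ⌈·⌉ = 418
j=5: r + 4k = 543.066181… → ⌈·⌉ = 544
j=6: r + 5k = 668.520727… → ⌈·⌉ = 669
j=7: r + 6k = 793.975272… → ⌈·⌉ = 794
j=8: r + 7k = 919.429818… → ⌈·⌉ = 920
j=9: r + 8k = 1044.884363… → ⌈·⌉ = 1045
j=10: r + 9k = 1170.338909… → ⌈·⌉ = 1171
j=11: r + 10k = 1295.793454… → ⌈·⌉ = 1296

42, 167, 293, 418, 544, 669, 794, 920, 1045, 1171, 1296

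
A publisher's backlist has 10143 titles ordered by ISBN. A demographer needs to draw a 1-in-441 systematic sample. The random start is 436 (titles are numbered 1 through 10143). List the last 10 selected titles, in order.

6169, 6610, 7051, 7492, 7933, 8374, 8815, 9256, 9697, 10138

14th selection = 436 + 13×441 = 6169
15th: 6169 + 441 = 6610
16th: 6610 + 441 = 7051
17th: 7051 + 441 = 7492
18th: 7492 + 441 = 7933
19th: 7933 + 441 = 8374
20th: 8374 + 441 = 8815
21st: 8815 + 441 = 9256
22nd: 9256 + 441 = 9697
23rd: 9697 + 441 = 10138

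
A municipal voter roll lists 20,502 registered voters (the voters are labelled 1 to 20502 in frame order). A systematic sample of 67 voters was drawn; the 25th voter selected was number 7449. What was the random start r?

k = 20502/67 = 306
r = 7449 − (25−1)×306 = 7449 − 7344 = 105

105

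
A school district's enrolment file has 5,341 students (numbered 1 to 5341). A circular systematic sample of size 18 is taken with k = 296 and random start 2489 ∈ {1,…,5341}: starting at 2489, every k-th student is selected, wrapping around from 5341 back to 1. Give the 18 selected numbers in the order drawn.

Selection 1: 2489
Selection 2: 2489 + 296 = 2785
Selection 3: 2785 + 296 = 3081
Selection 4: 3081 + 296 = 3377
Selection 5: 3377 + 296 = 3673
Selection 6: 3673 + 296 = 3969
Selection 7: 3969 + 296 = 4265
Selection 8: 4265 + 296 = 4561
Selection 9: 4561 + 296 = 4857
Selection 10: 4857 + 296 = 5153
Selection 11: 5153 + 296 = 5449 → 5449 − 5341 = 108
Selection 12: 108 + 296 = 404
Selection 13: 404 + 296 = 700
Selection 14: 700 + 296 = 996
Selection 15: 996 + 296 = 1292
Selection 16: 1292 + 296 = 1588
Selection 17: 1588 + 296 = 1884
Selection 18: 1884 + 296 = 2180

2489, 2785, 3081, 3377, 3673, 3969, 4265, 4561, 4857, 5153, 108, 404, 700, 996, 1292, 1588, 1884, 2180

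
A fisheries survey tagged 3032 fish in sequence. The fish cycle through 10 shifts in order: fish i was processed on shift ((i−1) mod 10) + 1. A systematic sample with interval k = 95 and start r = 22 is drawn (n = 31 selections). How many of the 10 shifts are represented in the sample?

Consecutive selections differ by k = 95, so their shift numbers differ by 95 mod 10 = 5.
gcd(95, 10) = 5, so the sample visits 10/5 = 2 distinct residues mod 10.
Start 22 is shift 2; the shifts hit are 2, 7.

2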